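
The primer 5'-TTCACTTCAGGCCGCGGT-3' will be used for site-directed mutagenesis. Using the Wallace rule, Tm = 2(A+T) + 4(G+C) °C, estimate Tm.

58°C

A=2, G=5, C=6, T=5
AT pairs contribute 7, GC pairs contribute 11.
Tm = 2(7) + 4(11) = 14 + 44 = 58°C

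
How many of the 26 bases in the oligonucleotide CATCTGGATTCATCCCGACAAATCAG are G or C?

Counting bases: G=4, C=8, A=8, T=6
G+C = 4 + 8 = 12

12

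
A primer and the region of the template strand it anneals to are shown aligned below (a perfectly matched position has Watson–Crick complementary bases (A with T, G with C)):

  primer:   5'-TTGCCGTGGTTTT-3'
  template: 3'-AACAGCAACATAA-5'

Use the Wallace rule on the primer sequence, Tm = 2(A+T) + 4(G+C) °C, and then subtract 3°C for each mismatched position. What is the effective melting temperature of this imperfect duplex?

29°C

Primer base counts: A=0, T=7, G=4, C=2 → A+T=7, G+C=6
Perfect-match Tm = 2(7) + 4(6) = 14 + 24 = 38°C
Mismatches (positions where the bases are not complementary): 3 (at positions 4, 8, 11)
Effective Tm = 38 − 3×3 = 38 − 9 = 29°C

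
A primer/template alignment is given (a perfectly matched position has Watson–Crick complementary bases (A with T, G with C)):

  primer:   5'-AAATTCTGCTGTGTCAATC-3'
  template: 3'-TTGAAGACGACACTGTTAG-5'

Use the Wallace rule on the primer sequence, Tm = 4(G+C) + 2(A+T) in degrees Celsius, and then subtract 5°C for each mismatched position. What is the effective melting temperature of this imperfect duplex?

42°C

Primer base counts: A=5, T=7, G=3, C=4 → A+T=12, G+C=7
Perfect-match Tm = 2(12) + 4(7) = 24 + 28 = 52°C
Mismatches (positions where the bases are not complementary): 2 (at positions 3, 14)
Effective Tm = 52 − 2×5 = 52 − 10 = 42°C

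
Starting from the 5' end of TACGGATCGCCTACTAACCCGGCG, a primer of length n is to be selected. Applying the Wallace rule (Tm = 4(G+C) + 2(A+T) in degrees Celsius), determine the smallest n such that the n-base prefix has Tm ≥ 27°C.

First 8 bases: TACGGATC → Tm = 24°C (< 27°C)
First 9 bases: TACGGATCG → Tm = 28°C (≥ 27°C)
Each additional base adds 2°C (A/T) or 4°C (G/C), so Tm is non-decreasing in n; n = 9 is the first length to reach 27°C.

n = 9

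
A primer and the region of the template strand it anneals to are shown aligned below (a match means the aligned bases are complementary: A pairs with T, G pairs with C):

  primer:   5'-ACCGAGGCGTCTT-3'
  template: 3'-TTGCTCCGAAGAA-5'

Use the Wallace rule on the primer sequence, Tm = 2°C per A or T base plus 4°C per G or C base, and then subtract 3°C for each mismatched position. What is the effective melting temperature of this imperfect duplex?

Primer base counts: A=2, T=3, G=4, C=4 → A+T=5, G+C=8
Perfect-match Tm = 2(5) + 4(8) = 10 + 32 = 42°C
Mismatches (positions where the bases are not complementary): 2 (at positions 2, 9)
Effective Tm = 42 − 2×3 = 42 − 6 = 36°C

36°C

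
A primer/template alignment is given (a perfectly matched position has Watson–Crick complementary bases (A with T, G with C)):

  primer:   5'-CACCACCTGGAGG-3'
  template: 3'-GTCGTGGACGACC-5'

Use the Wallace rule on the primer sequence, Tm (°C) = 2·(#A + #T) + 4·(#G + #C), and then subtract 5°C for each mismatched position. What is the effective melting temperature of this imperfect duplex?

Primer base counts: A=3, T=1, G=4, C=5 → A+T=4, G+C=9
Perfect-match Tm = 2(4) + 4(9) = 8 + 36 = 44°C
Mismatches (positions where the bases are not complementary): 3 (at positions 3, 10, 11)
Effective Tm = 44 − 3×5 = 44 − 15 = 29°C

29°C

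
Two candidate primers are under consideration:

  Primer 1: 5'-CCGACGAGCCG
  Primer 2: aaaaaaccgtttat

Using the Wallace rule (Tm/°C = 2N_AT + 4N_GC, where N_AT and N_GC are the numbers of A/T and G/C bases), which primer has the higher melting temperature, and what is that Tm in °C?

Primer 1: A+T=2, G+C=9 → Tm = 2(2)+4(9) = 40°C
Primer 2: A+T=11, G+C=3 → Tm = 2(11)+4(3) = 34°C
40°C vs 34°C → primer 1 is higher.

Primer 1, 40°C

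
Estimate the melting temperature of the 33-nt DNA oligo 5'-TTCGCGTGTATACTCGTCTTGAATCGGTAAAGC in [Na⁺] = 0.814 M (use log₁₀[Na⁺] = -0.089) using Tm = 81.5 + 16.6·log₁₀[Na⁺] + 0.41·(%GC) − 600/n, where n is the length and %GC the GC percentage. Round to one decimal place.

Length n = 33. T=11, A=7, C=7, G=8
G+C = 15, so %GC = 15/33 × 100 = 45.455%
Salt term: 16.6 × (-0.089) = -1.477
GC term: 0.41 × 45.455 = 18.637; length term: −600/33 = −18.182
Tm = 81.5 + (-1.477) + 18.637 − 18.182 = 80.478 → 80.5°C

80.5°C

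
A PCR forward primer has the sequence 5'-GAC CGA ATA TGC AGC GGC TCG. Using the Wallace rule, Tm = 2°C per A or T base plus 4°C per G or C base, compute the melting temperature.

68°C

Base counts: C=6, G=7, T=3, A=5
A+T = 8, G+C = 13
Tm = 2(8) + 4(13) = 16 + 52 = 68°C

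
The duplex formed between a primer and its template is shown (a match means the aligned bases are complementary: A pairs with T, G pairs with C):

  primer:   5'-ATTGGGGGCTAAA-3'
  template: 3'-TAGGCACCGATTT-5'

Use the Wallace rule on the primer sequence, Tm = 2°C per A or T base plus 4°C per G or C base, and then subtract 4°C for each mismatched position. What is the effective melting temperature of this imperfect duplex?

26°C

Primer base counts: A=4, T=3, G=5, C=1 → A+T=7, G+C=6
Perfect-match Tm = 2(7) + 4(6) = 14 + 24 = 38°C
Mismatches (positions where the bases are not complementary): 3 (at positions 3, 4, 6)
Effective Tm = 38 − 3×4 = 38 − 12 = 26°C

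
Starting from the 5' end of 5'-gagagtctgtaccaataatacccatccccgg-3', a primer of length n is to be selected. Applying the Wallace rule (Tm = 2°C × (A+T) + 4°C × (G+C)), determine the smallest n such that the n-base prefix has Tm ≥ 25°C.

First 8 bases: GAGAGTCT → Tm = 24°C (< 25°C)
First 9 bases: GAGAGTCTG → Tm = 28°C (≥ 25°C)
Each additional base adds 2°C (A/T) or 4°C (G/C), so Tm is non-decreasing in n; n = 9 is the first length to reach 25°C.

n = 9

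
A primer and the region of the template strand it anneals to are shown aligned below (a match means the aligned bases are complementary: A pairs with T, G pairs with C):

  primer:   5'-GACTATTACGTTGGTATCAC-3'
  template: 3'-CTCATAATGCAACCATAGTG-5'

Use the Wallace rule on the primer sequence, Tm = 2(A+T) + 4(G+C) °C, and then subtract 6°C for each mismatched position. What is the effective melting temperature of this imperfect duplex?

Primer base counts: A=5, T=7, G=4, C=4 → A+T=12, G+C=8
Perfect-match Tm = 2(12) + 4(8) = 24 + 32 = 56°C
Mismatches (positions where the bases are not complementary): 1 (at position 3)
Effective Tm = 56 − 1×6 = 56 − 6 = 50°C

50°C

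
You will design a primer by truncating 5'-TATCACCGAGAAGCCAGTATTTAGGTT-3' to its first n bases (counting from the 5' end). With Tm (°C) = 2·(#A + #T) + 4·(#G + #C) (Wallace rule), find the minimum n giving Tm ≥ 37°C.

First 12 bases: TATCACCGAGAA → Tm = 34°C (< 37°C)
First 13 bases: TATCACCGAGAAG → Tm = 38°C (≥ 37°C)
Each additional base adds 2°C (A/T) or 4°C (G/C), so Tm is non-decreasing in n; n = 13 is the first length to reach 37°C.

n = 13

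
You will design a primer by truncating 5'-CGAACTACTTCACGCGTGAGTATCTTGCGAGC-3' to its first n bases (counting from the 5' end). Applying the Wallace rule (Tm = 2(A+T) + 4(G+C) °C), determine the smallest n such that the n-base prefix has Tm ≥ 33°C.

First 11 bases: CGAACTACTTC → Tm = 32°C (< 33°C)
First 12 bases: CGAACTACTTCA → Tm = 34°C (≥ 33°C)
Each additional base adds 2°C (A/T) or 4°C (G/C), so Tm is non-decreasing in n; n = 12 is the first length to reach 33°C.

n = 12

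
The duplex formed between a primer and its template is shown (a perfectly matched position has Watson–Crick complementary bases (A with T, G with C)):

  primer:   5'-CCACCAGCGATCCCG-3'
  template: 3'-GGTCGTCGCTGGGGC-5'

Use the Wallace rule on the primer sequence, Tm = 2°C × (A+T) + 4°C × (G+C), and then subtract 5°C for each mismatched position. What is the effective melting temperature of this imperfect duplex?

Primer base counts: A=3, T=1, G=3, C=8 → A+T=4, G+C=11
Perfect-match Tm = 2(4) + 4(11) = 8 + 44 = 52°C
Mismatches (positions where the bases are not complementary): 2 (at positions 4, 11)
Effective Tm = 52 − 2×5 = 52 − 10 = 42°C

42°C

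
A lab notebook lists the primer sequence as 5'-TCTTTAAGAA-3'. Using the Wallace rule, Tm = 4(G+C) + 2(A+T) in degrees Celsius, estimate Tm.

24°C

G=1, A=4, T=4, C=1
A+T = 8, G+C = 2
Tm = 4·2 + 2·8 = 8 + 16 = 24°C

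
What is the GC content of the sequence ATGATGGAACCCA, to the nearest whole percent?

Counting bases: C=3, T=2, G=3, A=5
G+C = 3 + 3 = 6 out of 13 bases
%GC = 6/13 × 100 = 46.15% ≈ 46%

46%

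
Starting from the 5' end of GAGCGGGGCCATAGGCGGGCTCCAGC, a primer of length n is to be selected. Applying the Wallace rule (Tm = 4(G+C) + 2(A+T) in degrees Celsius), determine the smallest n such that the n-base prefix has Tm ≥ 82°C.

First 22 bases: GAGCGGGGCCATAGGCGGGCTC → Tm = 78°C (< 82°C)
First 23 bases: GAGCGGGGCCATAGGCGGGCTCC → Tm = 82°C (≥ 82°C)
Since every base adds ≥2°C, Tm only increases with n, so the threshold is first crossed at n = 23.

n = 23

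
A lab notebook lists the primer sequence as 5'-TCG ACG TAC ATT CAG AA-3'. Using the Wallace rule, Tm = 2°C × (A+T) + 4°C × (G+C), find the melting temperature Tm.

Scanning the sequence gives G=3, C=4, A=6, T=4.
So N_AT = 10 and N_GC = 7.
Tm = 4·7 + 2·10 = 28 + 20 = 48°C

48°C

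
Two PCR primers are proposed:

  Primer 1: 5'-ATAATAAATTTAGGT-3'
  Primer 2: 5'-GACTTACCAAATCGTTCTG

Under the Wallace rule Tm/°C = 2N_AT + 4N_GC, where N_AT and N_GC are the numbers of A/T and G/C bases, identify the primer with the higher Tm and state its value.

Primer 1: A+T=13, G+C=2 → Tm = 2(13)+4(2) = 34°C
Primer 2: A+T=11, G+C=8 → Tm = 2(11)+4(8) = 54°C
34°C vs 54°C → primer 2 is higher.

Primer 2, 54°C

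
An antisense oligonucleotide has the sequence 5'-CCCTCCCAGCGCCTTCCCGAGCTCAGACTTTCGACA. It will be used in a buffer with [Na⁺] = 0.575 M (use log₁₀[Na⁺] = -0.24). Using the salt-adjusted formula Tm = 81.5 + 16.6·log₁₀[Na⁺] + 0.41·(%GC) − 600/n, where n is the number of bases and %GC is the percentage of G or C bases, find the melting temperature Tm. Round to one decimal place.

Length n = 36. Scanning the sequence gives C=17, A=6, G=6, T=7.
G+C = 23, so %GC = 23/36 × 100 = 63.889%
Salt term: 16.6 × (-0.24) = -3.984
GC term: 0.41 × 63.889 = 26.194; length term: −600/36 = −16.667
Tm = 81.5 + (-3.984) + 26.194 − 16.667 = 87.043 → 87.0°C

87.0°C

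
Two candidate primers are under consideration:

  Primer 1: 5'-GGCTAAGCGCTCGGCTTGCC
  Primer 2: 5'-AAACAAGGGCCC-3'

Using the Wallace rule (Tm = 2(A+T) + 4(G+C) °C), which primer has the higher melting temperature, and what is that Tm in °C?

Primer 1, 68°C

Primer 1: A+T=6, G+C=14 → Tm = 2(6)+4(14) = 68°C
Primer 2: A+T=5, G+C=7 → Tm = 2(5)+4(7) = 38°C
68°C vs 38°C → primer 1 is higher.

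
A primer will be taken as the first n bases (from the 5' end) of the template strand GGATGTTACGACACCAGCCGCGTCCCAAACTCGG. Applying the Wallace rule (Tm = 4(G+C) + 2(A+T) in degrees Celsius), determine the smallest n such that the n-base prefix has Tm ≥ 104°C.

First 32 bases: GGATGTTACGACACCAGCCGCGTCCCAAACTC → Tm = 102°C (< 104°C)
First 33 bases: GGATGTTACGACACCAGCCGCGTCCCAAACTCG → Tm = 106°C (≥ 104°C)
Each additional base adds 2°C (A/T) or 4°C (G/C), so Tm is non-decreasing in n; n = 33 is the first length to reach 104°C.

n = 33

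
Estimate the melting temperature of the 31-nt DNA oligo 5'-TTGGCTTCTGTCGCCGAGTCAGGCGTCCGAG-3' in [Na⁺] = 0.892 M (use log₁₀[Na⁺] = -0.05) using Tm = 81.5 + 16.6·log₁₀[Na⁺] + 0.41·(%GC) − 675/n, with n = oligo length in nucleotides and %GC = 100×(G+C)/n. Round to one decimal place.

Length n = 31. Base counts: A=3, C=9, G=11, T=8
G+C = 20, so %GC = 20/31 × 100 = 64.516%
Salt term: 16.6 × (-0.05) = -0.83
GC term: 0.41 × 64.516 = 26.452; length term: −675/31 = −21.774
Tm = 81.5 + (-0.83) + 26.452 − 21.774 = 85.348 → 85.3°C

85.3°C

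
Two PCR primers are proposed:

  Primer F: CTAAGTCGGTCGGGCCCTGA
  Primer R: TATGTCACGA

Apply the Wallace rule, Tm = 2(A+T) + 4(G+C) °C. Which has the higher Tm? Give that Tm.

Primer F, 66°C

Primer F: A+T=7, G+C=13 → Tm = 2(7)+4(13) = 66°C
Primer R: A+T=6, G+C=4 → Tm = 2(6)+4(4) = 28°C
66°C vs 28°C → primer F is higher.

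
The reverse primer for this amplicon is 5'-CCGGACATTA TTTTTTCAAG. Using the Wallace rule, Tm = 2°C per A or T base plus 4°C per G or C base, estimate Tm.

54°C

Scanning the sequence gives C=4, A=5, G=3, T=8.
So N_AT = 13 and N_GC = 7.
Tm = 2×13 + 4×7 = 54°C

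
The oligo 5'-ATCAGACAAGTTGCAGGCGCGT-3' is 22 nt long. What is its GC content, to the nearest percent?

A=6, C=5, G=7, T=4
G+C = 7 + 5 = 12 out of 22 bases
%GC = 12/22 × 100 = 54.55% ≈ 55%

55%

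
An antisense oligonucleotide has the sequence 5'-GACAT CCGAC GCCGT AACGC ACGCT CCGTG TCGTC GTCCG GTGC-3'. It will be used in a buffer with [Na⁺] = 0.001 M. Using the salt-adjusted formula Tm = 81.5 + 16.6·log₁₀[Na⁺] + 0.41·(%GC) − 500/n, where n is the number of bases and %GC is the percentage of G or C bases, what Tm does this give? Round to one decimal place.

Length n = 44. Base counts: C=17, A=6, G=13, T=8
G+C = 30, so %GC = 30/44 × 100 = 68.182%
Salt term: 16.6 × (-3) = -49.8
GC term: 0.41 × 68.182 = 27.955; length term: −500/44 = −11.364
Tm = 81.5 + (-49.8) + 27.955 − 11.364 = 48.291 → 48.3°C

48.3°C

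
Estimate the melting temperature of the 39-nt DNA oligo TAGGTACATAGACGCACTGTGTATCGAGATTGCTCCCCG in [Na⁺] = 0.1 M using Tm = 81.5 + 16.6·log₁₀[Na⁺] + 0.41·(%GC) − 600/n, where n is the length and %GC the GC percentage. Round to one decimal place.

70.5°C

Length n = 39. Scanning the sequence gives G=10, A=9, C=10, T=10.
G+C = 20, so %GC = 20/39 × 100 = 51.282%
Salt term: 16.6 × (-1) = -16.6
GC term: 0.41 × 51.282 = 21.026; length term: −600/39 = −15.385
Tm = 81.5 + (-16.6) + 21.026 − 15.385 = 70.541 → 70.5°C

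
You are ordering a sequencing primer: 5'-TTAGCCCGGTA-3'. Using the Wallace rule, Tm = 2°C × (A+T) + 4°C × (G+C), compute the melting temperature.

Scanning the sequence gives T=3, A=2, C=3, G=3.
AT pairs contribute 5, GC pairs contribute 6.
Tm = 4·6 + 2·5 = 24 + 10 = 34°C

34°C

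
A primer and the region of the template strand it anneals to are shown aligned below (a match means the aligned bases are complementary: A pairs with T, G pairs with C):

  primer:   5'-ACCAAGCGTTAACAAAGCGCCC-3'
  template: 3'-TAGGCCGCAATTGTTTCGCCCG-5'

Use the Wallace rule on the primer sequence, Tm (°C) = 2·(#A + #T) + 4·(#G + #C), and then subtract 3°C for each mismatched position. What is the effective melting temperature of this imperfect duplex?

53°C

Primer base counts: A=8, T=2, G=4, C=8 → A+T=10, G+C=12
Perfect-match Tm = 2(10) + 4(12) = 20 + 48 = 68°C
Mismatches (positions where the bases are not complementary): 5 (at positions 2, 4, 5, 20, 21)
Effective Tm = 68 − 5×3 = 68 − 15 = 53°C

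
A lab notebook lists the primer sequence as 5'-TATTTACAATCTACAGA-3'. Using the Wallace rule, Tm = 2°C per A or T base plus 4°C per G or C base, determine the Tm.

42°C

C=3, T=6, A=7, G=1
A+T = 13, G+C = 4
Tm = 2(13) + 4(4) = 26 + 16 = 42°C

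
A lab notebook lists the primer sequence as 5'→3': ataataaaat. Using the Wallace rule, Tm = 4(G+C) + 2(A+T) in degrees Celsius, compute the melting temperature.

20°C

Counting bases: G=0, C=0, A=7, T=3
A+T = 10, G+C = 0
Tm = 2(10) + 4(0) = 20 + 0 = 20°C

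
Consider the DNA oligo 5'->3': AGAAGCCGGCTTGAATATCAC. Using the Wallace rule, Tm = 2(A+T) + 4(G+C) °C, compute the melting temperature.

A=7, T=4, C=5, G=5
AT pairs contribute 11, GC pairs contribute 10.
Tm = 4·10 + 2·11 = 40 + 22 = 62°C

62°C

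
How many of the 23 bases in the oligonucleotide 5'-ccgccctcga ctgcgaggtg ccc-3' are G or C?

18

Scanning the sequence gives T=3, G=7, A=2, C=11.
G+C = 7 + 11 = 18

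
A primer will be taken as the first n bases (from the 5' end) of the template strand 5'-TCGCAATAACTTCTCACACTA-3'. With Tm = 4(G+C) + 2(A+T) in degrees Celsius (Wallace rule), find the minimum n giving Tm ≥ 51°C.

n = 19

First 18 bases: TCGCAATAACTTCTCACA → Tm = 50°C (< 51°C)
First 19 bases: TCGCAATAACTTCTCACAC → Tm = 54°C (≥ 51°C)
Each additional base adds 2°C (A/T) or 4°C (G/C), so Tm is non-decreasing in n; n = 19 is the first length to reach 51°C.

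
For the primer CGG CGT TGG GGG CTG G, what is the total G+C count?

13

G=10, C=3, T=3, A=0
Total G or C: 10 + 3 = 13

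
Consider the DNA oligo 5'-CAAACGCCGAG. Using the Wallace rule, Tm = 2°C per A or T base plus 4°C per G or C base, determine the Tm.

Scanning the sequence gives C=4, A=4, G=3, T=0.
So N_AT = 4 and N_GC = 7.
Tm = 2×4 + 4×7 = 36°C

36°C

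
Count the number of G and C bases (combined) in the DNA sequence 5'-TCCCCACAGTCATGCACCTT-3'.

11

Scanning the sequence gives C=9, G=2, T=5, A=4.
G+C = 2 + 9 = 11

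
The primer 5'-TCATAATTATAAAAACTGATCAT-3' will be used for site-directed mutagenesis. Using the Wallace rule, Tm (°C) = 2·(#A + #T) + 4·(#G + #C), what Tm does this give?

Base counts: A=11, G=1, C=3, T=8
So N_AT = 19 and N_GC = 4.
Tm = 2(19) + 4(4) = 38 + 16 = 54°C

54°C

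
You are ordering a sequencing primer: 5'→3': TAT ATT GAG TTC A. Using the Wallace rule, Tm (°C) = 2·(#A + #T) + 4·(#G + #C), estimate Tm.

Base counts: T=6, C=1, G=2, A=4
A+T = 10, G+C = 3
Tm = 4·3 + 2·10 = 12 + 20 = 32°C

32°C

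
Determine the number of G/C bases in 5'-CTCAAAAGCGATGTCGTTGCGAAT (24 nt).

11

G=6, T=6, A=7, C=5
G+C = 6 + 5 = 11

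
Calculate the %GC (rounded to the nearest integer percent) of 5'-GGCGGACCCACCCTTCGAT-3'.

68%

A=3, T=3, C=8, G=5
G+C = 5 + 8 = 13 out of 19 bases
%GC = 13/19 × 100 = 68.42% ≈ 68%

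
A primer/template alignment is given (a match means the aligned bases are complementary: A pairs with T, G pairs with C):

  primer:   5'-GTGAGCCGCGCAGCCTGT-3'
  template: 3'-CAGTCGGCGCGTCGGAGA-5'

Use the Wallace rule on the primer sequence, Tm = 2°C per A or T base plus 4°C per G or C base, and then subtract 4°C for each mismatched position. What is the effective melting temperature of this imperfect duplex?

54°C

Primer base counts: A=2, T=3, G=7, C=6 → A+T=5, G+C=13
Perfect-match Tm = 2(5) + 4(13) = 10 + 52 = 62°C
Mismatches (positions where the bases are not complementary): 2 (at positions 3, 17)
Effective Tm = 62 − 2×4 = 62 − 8 = 54°C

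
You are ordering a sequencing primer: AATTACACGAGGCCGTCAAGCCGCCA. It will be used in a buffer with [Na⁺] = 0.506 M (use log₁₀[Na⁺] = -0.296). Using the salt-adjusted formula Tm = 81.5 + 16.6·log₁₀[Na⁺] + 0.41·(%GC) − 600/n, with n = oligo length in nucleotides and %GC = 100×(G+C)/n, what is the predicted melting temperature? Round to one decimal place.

77.2°C

Length n = 26. G=6, A=8, C=9, T=3
G+C = 15, so %GC = 15/26 × 100 = 57.692%
Salt term: 16.6 × (-0.296) = -4.914
GC term: 0.41 × 57.692 = 23.654; length term: −600/26 = −23.077
Tm = 81.5 + (-4.914) + 23.654 − 23.077 = 77.163 → 77.2°C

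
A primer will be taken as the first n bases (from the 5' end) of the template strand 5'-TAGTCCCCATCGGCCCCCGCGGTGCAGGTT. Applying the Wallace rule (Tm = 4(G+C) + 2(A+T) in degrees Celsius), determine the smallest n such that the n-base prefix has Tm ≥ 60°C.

First 17 bases: TAGTCCCCATCGGCCCC → Tm = 58°C (< 60°C)
First 18 bases: TAGTCCCCATCGGCCCCC → Tm = 62°C (≥ 60°C)
Each additional base adds 2°C (A/T) or 4°C (G/C), so Tm is non-decreasing in n; n = 18 is the first length to reach 60°C.

n = 18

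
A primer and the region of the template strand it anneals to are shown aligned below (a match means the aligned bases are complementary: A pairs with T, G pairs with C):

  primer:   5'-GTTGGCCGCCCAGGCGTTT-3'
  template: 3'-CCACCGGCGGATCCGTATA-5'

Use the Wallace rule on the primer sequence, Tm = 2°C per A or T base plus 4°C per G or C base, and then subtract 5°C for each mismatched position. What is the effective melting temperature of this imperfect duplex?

Primer base counts: A=1, T=5, G=7, C=6 → A+T=6, G+C=13
Perfect-match Tm = 2(6) + 4(13) = 12 + 52 = 64°C
Mismatches (positions where the bases are not complementary): 4 (at positions 2, 11, 16, 18)
Effective Tm = 64 − 4×5 = 64 − 20 = 44°C

44°C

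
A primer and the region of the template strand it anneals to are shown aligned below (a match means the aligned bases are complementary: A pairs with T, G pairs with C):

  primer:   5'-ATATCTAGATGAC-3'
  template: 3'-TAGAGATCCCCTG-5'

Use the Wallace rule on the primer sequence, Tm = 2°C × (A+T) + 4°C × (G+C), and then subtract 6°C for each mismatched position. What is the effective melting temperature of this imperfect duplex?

16°C

Primer base counts: A=5, T=4, G=2, C=2 → A+T=9, G+C=4
Perfect-match Tm = 2(9) + 4(4) = 18 + 16 = 34°C
Mismatches (positions where the bases are not complementary): 3 (at positions 3, 9, 10)
Effective Tm = 34 − 3×6 = 34 − 18 = 16°C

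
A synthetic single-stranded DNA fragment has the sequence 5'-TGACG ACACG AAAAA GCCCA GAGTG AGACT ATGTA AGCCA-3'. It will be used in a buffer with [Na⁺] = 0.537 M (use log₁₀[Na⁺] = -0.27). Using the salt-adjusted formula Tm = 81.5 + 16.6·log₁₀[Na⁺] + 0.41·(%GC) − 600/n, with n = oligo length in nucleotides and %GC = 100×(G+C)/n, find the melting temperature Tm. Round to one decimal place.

81.5°C

Length n = 40. A=16, T=5, G=10, C=9
G+C = 19, so %GC = 19/40 × 100 = 47.5%
Salt term: 16.6 × (-0.27) = -4.482
GC term: 0.41 × 47.5 = 19.475; length term: −600/40 = −15
Tm = 81.5 + (-4.482) + 19.475 − 15 = 81.493 → 81.5°C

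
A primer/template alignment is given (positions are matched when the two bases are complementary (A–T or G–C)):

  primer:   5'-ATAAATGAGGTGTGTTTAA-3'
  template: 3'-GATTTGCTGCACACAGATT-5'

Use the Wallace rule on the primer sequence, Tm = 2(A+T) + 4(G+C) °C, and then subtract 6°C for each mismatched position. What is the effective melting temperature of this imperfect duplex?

24°C

Primer base counts: A=7, T=7, G=5, C=0 → A+T=14, G+C=5
Perfect-match Tm = 2(14) + 4(5) = 28 + 20 = 48°C
Mismatches (positions where the bases are not complementary): 4 (at positions 1, 6, 9, 16)
Effective Tm = 48 − 4×6 = 48 − 24 = 24°C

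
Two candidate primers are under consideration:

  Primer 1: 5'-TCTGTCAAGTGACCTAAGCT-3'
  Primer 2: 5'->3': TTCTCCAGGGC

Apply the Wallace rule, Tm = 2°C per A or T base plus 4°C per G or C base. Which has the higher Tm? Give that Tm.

Primer 1: A+T=11, G+C=9 → Tm = 2(11)+4(9) = 58°C
Primer 2: A+T=4, G+C=7 → Tm = 2(4)+4(7) = 36°C
58°C vs 36°C → primer 1 is higher.

Primer 1, 58°C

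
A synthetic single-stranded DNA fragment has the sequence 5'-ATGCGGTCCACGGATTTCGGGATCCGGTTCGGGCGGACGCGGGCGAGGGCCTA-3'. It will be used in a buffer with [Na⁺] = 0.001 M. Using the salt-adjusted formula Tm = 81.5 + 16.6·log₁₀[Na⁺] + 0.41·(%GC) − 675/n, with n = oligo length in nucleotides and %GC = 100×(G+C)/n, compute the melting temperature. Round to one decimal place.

47.6°C

Length n = 53. T=9, C=14, A=7, G=23
G+C = 37, so %GC = 37/53 × 100 = 69.811%
Salt term: 16.6 × (-3) = -49.8
GC term: 0.41 × 69.811 = 28.623; length term: −675/53 = −12.736
Tm = 81.5 + (-49.8) + 28.623 − 12.736 = 47.587 → 47.6°C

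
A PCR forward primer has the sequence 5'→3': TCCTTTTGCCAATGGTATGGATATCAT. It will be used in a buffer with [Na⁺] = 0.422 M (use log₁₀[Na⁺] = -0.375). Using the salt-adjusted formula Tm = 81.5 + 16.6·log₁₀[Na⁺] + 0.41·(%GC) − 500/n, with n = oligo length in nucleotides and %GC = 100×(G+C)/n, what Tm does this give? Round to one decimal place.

71.9°C

Length n = 27. C=5, T=11, G=5, A=6
G+C = 10, so %GC = 10/27 × 100 = 37.037%
Salt term: 16.6 × (-0.375) = -6.225
GC term: 0.41 × 37.037 = 15.185; length term: −500/27 = −18.519
Tm = 81.5 + (-6.225) + 15.185 − 18.519 = 71.941 → 71.9°C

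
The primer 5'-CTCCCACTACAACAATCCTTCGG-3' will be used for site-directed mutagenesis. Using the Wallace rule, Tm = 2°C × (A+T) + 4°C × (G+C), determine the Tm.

Scanning the sequence gives C=10, A=6, T=5, G=2.
AT pairs contribute 11, GC pairs contribute 12.
Tm = 2(11) + 4(12) = 22 + 48 = 70°C

70°C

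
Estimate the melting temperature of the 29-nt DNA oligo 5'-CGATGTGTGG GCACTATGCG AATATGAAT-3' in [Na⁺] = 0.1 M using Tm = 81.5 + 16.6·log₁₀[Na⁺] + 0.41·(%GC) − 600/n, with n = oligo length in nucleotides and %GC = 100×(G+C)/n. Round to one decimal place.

62.6°C

Length n = 29. Counting bases: C=4, T=8, G=9, A=8
G+C = 13, so %GC = 13/29 × 100 = 44.828%
Salt term: 16.6 × (-1) = -16.6
GC term: 0.41 × 44.828 = 18.379; length term: −600/29 = −20.69
Tm = 81.5 + (-16.6) + 18.379 − 20.69 = 62.589 → 62.6°C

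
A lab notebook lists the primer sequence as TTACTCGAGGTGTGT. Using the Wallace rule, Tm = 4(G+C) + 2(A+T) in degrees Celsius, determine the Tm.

44°C

Counting bases: C=2, A=2, T=6, G=5
AT pairs contribute 8, GC pairs contribute 7.
Tm = 2(8) + 4(7) = 16 + 28 = 44°C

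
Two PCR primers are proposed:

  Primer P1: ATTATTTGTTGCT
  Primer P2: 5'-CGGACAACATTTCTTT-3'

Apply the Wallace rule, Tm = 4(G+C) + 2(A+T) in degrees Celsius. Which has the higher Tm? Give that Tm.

Primer P2, 44°C

Primer P1: A+T=10, G+C=3 → Tm = 2(10)+4(3) = 32°C
Primer P2: A+T=10, G+C=6 → Tm = 2(10)+4(6) = 44°C
32°C vs 44°C → primer P2 is higher.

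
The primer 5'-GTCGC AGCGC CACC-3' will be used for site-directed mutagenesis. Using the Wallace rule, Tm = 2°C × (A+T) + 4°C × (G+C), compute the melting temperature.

50°C

Counting bases: T=1, A=2, C=7, G=4
AT pairs contribute 3, GC pairs contribute 11.
Tm = 2(3) + 4(11) = 6 + 44 = 50°C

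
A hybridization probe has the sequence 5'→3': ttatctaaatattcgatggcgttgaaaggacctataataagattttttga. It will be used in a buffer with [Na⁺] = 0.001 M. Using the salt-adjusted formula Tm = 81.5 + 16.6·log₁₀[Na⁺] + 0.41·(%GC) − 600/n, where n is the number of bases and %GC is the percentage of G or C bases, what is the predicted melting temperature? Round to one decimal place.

31.2°C

Length n = 50. Base counts: A=17, T=19, G=9, C=5
G+C = 14, so %GC = 14/50 × 100 = 28%
Salt term: 16.6 × (-3) = -49.8
GC term: 0.41 × 28 = 11.48; length term: −600/50 = −12
Tm = 81.5 + (-49.8) + 11.48 − 12 = 31.18 → 31.2°C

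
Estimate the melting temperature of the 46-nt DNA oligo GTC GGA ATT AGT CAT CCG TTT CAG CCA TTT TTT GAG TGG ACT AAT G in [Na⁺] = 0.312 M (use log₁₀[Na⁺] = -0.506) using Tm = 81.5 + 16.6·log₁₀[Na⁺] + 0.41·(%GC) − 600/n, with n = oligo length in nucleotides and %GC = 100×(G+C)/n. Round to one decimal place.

Length n = 46. Counting bases: A=10, C=8, T=17, G=11
G+C = 19, so %GC = 19/46 × 100 = 41.304%
Salt term: 16.6 × (-0.506) = -8.4
GC term: 0.41 × 41.304 = 16.935; length term: −600/46 = −13.043
Tm = 81.5 + (-8.4) + 16.935 − 13.043 = 76.992 → 77.0°C

77.0°C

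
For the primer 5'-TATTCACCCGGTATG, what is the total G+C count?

7

Scanning the sequence gives G=3, C=4, A=3, T=5.
G+C = 3 + 4 = 7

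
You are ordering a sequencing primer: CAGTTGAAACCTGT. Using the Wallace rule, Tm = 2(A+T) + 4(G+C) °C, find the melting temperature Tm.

40°C

A=4, C=3, G=3, T=4
A+T = 8, G+C = 6
Tm = 2×8 + 4×6 = 40°C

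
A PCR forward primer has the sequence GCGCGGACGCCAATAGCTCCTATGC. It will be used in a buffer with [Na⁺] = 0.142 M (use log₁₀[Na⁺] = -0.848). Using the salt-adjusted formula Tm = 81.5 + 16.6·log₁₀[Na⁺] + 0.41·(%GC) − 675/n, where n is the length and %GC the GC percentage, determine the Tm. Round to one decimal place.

Length n = 25. Base counts: T=4, A=5, G=7, C=9
G+C = 16, so %GC = 16/25 × 100 = 64%
Salt term: 16.6 × (-0.848) = -14.077
GC term: 0.41 × 64 = 26.24; length term: −675/25 = −27
Tm = 81.5 + (-14.077) + 26.24 − 27 = 66.663 → 66.7°C

66.7°C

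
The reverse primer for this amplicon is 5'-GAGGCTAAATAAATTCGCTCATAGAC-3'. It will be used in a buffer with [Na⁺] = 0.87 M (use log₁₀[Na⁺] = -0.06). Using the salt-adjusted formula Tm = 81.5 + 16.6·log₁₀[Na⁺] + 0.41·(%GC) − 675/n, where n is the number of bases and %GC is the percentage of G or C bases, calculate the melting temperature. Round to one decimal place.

70.3°C

Length n = 26. Base counts: A=10, G=5, C=5, T=6
G+C = 10, so %GC = 10/26 × 100 = 38.462%
Salt term: 16.6 × (-0.06) = -0.996
GC term: 0.41 × 38.462 = 15.769; length term: −675/26 = −25.962
Tm = 81.5 + (-0.996) + 15.769 − 25.962 = 70.311 → 70.3°C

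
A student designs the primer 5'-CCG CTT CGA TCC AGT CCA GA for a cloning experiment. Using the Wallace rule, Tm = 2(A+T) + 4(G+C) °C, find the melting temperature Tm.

A=4, C=8, G=4, T=4
A+T = 8, G+C = 12
Tm = 2(8) + 4(12) = 16 + 48 = 64°C

64°C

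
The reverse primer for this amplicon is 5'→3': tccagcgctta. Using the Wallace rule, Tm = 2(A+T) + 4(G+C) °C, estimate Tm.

Base counts: C=4, A=2, G=2, T=3
A+T = 5, G+C = 6
Tm = 2×5 + 4×6 = 34°C

34°C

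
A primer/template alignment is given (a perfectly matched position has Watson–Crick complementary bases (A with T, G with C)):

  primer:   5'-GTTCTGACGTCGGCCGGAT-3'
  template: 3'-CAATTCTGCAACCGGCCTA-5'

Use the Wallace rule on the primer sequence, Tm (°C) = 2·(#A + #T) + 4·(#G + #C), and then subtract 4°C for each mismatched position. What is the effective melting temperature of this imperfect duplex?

Primer base counts: A=2, T=5, G=7, C=5 → A+T=7, G+C=12
Perfect-match Tm = 2(7) + 4(12) = 14 + 48 = 62°C
Mismatches (positions where the bases are not complementary): 3 (at positions 4, 5, 11)
Effective Tm = 62 − 3×4 = 62 − 12 = 50°C

50°C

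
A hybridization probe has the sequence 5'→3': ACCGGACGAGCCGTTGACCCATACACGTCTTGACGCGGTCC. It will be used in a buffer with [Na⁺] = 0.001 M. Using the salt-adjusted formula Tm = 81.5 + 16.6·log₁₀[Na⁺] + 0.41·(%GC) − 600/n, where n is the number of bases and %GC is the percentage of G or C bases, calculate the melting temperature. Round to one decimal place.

43.1°C

Length n = 41. Base counts: G=11, A=8, C=15, T=7
G+C = 26, so %GC = 26/41 × 100 = 63.415%
Salt term: 16.6 × (-3) = -49.8
GC term: 0.41 × 63.415 = 26; length term: −600/41 = −14.634
Tm = 81.5 + (-49.8) + 26 − 14.634 = 43.066 → 43.1°C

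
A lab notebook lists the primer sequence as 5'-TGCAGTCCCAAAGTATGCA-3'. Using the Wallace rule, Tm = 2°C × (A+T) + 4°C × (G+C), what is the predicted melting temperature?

Scanning the sequence gives G=4, A=6, T=4, C=5.
AT pairs contribute 10, GC pairs contribute 9.
Tm = 2×10 + 4×9 = 56°C

56°C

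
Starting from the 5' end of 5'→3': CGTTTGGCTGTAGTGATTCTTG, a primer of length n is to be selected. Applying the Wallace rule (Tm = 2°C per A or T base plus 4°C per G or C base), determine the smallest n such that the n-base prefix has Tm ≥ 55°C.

First 18 bases: CGTTTGGCTGTAGTGATT → Tm = 52°C (< 55°C)
First 19 bases: CGTTTGGCTGTAGTGATTC → Tm = 56°C (≥ 55°C)
Each additional base adds 2°C (A/T) or 4°C (G/C), so Tm is non-decreasing in n; n = 19 is the first length to reach 55°C.

n = 19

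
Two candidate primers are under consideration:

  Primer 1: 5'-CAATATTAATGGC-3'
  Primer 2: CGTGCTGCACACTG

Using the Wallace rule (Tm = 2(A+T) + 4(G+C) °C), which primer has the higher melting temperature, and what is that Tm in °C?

Primer 2, 46°C

Primer 1: A+T=9, G+C=4 → Tm = 2(9)+4(4) = 34°C
Primer 2: A+T=5, G+C=9 → Tm = 2(5)+4(9) = 46°C
34°C vs 46°C → primer 2 is higher.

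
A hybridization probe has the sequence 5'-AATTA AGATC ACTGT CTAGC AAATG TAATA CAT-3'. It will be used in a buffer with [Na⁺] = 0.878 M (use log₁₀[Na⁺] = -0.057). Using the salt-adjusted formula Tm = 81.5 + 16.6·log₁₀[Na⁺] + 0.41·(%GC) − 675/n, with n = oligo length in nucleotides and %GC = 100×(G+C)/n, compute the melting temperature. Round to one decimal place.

Length n = 33. A=14, C=5, G=4, T=10
G+C = 9, so %GC = 9/33 × 100 = 27.273%
Salt term: 16.6 × (-0.057) = -0.946
GC term: 0.41 × 27.273 = 11.182; length term: −675/33 = −20.455
Tm = 81.5 + (-0.946) + 11.182 − 20.455 = 71.281 → 71.3°C

71.3°C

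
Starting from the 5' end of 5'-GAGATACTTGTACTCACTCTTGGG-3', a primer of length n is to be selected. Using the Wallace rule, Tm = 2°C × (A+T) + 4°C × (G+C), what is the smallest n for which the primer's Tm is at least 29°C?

n = 11

First 10 bases: GAGATACTTG → Tm = 28°C (< 29°C)
First 11 bases: GAGATACTTGT → Tm = 30°C (≥ 29°C)
Since every base adds ≥2°C, Tm only increases with n, so the threshold is first crossed at n = 11.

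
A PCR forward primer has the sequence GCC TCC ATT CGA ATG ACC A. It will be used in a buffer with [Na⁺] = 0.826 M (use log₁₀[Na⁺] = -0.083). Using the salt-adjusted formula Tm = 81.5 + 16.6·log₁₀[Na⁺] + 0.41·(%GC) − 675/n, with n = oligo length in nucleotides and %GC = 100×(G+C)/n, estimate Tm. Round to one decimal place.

Length n = 19. Base counts: G=3, T=4, C=7, A=5
G+C = 10, so %GC = 10/19 × 100 = 52.632%
Salt term: 16.6 × (-0.083) = -1.378
GC term: 0.41 × 52.632 = 21.579; length term: −675/19 = −35.526
Tm = 81.5 + (-1.378) + 21.579 − 35.526 = 66.175 → 66.2°C

66.2°C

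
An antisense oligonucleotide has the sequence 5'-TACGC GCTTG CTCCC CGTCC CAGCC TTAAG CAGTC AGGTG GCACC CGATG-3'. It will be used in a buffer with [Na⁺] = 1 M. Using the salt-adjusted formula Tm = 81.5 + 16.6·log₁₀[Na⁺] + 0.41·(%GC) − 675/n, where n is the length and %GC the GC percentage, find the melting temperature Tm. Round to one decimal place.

94.2°C

Length n = 50. Base counts: A=8, G=13, C=19, T=10
G+C = 32, so %GC = 32/50 × 100 = 64%
Salt term: 16.6 × (0) = 0
GC term: 0.41 × 64 = 26.24; length term: −675/50 = −13.5
Tm = 81.5 + (0) + 26.24 − 13.5 = 94.24 → 94.2°C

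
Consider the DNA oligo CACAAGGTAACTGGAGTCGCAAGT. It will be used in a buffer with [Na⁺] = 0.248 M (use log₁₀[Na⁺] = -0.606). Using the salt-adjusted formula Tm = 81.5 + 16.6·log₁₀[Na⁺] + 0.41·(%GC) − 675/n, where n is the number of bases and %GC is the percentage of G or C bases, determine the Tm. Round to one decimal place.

Length n = 24. A=8, G=7, T=4, C=5
G+C = 12, so %GC = 12/24 × 100 = 50%
Salt term: 16.6 × (-0.606) = -10.06
GC term: 0.41 × 50 = 20.5; length term: −675/24 = −28.125
Tm = 81.5 + (-10.06) + 20.5 − 28.125 = 63.815 → 63.8°C

63.8°C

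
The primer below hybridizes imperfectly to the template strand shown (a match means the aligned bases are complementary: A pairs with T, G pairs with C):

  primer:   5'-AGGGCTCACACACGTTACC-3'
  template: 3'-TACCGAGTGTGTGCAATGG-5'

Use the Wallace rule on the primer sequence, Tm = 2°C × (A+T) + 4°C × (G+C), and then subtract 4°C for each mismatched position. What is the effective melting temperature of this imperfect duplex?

56°C

Primer base counts: A=5, T=3, G=4, C=7 → A+T=8, G+C=11
Perfect-match Tm = 2(8) + 4(11) = 16 + 44 = 60°C
Mismatches (positions where the bases are not complementary): 1 (at position 2)
Effective Tm = 60 − 1×4 = 60 − 4 = 56°C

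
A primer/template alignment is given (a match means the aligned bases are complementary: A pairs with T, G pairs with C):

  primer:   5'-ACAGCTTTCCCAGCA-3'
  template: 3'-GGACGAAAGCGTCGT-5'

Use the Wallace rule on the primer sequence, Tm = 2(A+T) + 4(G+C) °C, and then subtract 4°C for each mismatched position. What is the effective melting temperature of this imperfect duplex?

34°C

Primer base counts: A=4, T=3, G=2, C=6 → A+T=7, G+C=8
Perfect-match Tm = 2(7) + 4(8) = 14 + 32 = 46°C
Mismatches (positions where the bases are not complementary): 3 (at positions 1, 3, 10)
Effective Tm = 46 − 3×4 = 46 − 12 = 34°C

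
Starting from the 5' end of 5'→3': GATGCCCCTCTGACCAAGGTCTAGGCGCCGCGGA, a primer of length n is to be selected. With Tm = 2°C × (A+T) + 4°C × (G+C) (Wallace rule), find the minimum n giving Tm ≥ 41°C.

First 12 bases: GATGCCCCTCTG → Tm = 40°C (< 41°C)
First 13 bases: GATGCCCCTCTGA → Tm = 42°C (≥ 41°C)
Since every base adds ≥2°C, Tm only increases with n, so the threshold is first crossed at n = 13.

n = 13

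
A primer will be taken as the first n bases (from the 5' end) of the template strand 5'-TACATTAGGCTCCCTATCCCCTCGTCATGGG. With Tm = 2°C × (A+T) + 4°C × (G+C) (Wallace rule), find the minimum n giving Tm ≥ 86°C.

First 28 bases: TACATTAGGCTCCCTATCCCCTCGTCAT → Tm = 84°C (< 86°C)
First 29 bases: TACATTAGGCTCCCTATCCCCTCGTCATG → Tm = 88°C (≥ 86°C)
Since every base adds ≥2°C, Tm only increases with n, so the threshold is first crossed at n = 29.

n = 29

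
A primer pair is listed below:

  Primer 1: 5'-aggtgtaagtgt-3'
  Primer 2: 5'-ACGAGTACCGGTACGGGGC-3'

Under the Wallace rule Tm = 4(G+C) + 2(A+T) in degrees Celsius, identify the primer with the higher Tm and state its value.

Primer 1: A+T=7, G+C=5 → Tm = 2(7)+4(5) = 34°C
Primer 2: A+T=6, G+C=13 → Tm = 2(6)+4(13) = 64°C
34°C vs 64°C → primer 2 is higher.

Primer 2, 64°C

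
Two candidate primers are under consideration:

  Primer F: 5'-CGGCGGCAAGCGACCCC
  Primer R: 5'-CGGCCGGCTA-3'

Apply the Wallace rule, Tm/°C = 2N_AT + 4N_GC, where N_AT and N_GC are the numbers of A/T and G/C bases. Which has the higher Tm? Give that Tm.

Primer F: A+T=3, G+C=14 → Tm = 2(3)+4(14) = 62°C
Primer R: A+T=2, G+C=8 → Tm = 2(2)+4(8) = 36°C
62°C vs 36°C → primer F is higher.

Primer F, 62°C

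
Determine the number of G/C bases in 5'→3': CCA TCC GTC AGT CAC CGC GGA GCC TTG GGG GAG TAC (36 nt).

24

Base counts: A=6, T=6, C=12, G=12
Total G or C: 12 + 12 = 24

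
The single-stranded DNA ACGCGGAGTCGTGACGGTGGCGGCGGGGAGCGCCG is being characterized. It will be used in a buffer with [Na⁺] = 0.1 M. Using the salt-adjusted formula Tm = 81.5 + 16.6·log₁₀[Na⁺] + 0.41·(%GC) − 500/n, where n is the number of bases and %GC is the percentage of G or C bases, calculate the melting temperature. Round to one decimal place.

Length n = 35. Base counts: T=3, G=19, A=4, C=9
G+C = 28, so %GC = 28/35 × 100 = 80%
Salt term: 16.6 × (-1) = -16.6
GC term: 0.41 × 80 = 32.8; length term: −500/35 = −14.286
Tm = 81.5 + (-16.6) + 32.8 − 14.286 = 83.414 → 83.4°C

83.4°C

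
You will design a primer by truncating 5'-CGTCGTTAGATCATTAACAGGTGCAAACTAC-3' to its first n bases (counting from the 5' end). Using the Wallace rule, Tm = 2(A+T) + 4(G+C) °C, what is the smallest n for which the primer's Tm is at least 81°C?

n = 29

First 28 bases: CGTCGTTAGATCATTAACAGGTGCAAAC → Tm = 80°C (< 81°C)
First 29 bases: CGTCGTTAGATCATTAACAGGTGCAAACT → Tm = 82°C (≥ 81°C)
Each additional base adds 2°C (A/T) or 4°C (G/C), so Tm is non-decreasing in n; n = 29 is the first length to reach 81°C.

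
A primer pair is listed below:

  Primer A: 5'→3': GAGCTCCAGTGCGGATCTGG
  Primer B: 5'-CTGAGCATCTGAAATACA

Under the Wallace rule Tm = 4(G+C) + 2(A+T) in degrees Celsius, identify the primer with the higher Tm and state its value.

Primer A: A+T=7, G+C=13 → Tm = 2(7)+4(13) = 66°C
Primer B: A+T=11, G+C=7 → Tm = 2(11)+4(7) = 50°C
66°C vs 50°C → primer A is higher.

Primer A, 66°C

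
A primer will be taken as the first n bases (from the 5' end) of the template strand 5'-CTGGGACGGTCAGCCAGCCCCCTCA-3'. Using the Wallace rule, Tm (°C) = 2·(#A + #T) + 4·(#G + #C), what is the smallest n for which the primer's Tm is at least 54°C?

n = 16

First 15 bases: CTGGGACGGTCAGCC → Tm = 52°C (< 54°C)
First 16 bases: CTGGGACGGTCAGCCA → Tm = 54°C (≥ 54°C)
Since every base adds ≥2°C, Tm only increases with n, so the threshold is first crossed at n = 16.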